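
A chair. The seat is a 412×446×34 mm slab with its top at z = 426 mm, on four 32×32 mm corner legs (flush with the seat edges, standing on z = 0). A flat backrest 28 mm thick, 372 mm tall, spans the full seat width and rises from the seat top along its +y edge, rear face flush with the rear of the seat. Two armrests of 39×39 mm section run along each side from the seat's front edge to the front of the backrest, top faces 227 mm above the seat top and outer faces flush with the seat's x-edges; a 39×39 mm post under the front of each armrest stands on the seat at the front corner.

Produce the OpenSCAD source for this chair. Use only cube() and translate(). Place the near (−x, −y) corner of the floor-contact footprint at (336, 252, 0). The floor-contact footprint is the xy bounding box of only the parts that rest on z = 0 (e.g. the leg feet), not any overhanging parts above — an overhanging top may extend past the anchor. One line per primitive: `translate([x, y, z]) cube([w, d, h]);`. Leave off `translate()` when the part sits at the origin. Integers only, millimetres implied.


translate([336, 252, 392]) cube([412, 446, 34]);
translate([336, 252, 0]) cube([32, 32, 392]);
translate([716, 252, 0]) cube([32, 32, 392]);
translate([336, 666, 0]) cube([32, 32, 392]);
translate([716, 666, 0]) cube([32, 32, 392]);
translate([336, 670, 426]) cube([412, 28, 372]);
translate([336, 252, 614]) cube([39, 418, 39]);
translate([709, 252, 614]) cube([39, 418, 39]);
translate([336, 252, 426]) cube([39, 39, 188]);
translate([709, 252, 426]) cube([39, 39, 188]);


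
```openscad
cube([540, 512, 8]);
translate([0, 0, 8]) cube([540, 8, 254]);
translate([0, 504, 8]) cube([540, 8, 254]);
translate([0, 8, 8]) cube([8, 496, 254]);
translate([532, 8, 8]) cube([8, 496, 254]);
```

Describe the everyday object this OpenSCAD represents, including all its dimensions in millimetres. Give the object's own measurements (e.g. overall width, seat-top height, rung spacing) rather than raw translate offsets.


An open-topped rectangular box: outside dimensions 540×512×262 mm, with a uniform wall and base thickness of 8 mm. The base is a full 540×512 slab on the floor; four walls sit on top of the base. The front and back walls (the −y and +y sides) span the full width; the two side walls fit between them.


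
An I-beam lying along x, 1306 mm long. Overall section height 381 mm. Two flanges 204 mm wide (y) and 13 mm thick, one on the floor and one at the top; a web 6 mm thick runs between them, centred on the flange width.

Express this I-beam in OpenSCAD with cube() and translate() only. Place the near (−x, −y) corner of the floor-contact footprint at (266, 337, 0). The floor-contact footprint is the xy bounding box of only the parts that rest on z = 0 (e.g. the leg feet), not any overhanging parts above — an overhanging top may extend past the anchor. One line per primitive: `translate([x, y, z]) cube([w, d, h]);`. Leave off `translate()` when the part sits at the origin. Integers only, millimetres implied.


translate([266, 337, 0]) cube([1306, 204, 13]);
translate([266, 436, 13]) cube([1306, 6, 355]);
translate([266, 337, 368]) cube([1306, 204, 13]);


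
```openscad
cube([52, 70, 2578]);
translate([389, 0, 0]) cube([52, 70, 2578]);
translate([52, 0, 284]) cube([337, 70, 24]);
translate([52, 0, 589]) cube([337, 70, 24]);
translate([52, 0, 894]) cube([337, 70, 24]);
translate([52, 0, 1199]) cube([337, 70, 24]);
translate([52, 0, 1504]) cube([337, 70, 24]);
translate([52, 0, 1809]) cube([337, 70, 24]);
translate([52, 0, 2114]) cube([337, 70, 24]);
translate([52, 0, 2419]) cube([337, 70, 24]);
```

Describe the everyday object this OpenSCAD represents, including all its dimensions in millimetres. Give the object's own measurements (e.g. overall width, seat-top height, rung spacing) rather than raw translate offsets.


A straight ladder. Two 52×70 mm vertical rails, 2578 mm tall, stand 441 mm apart (outside-to-outside) with their front faces coplanar on the −y side. 8 rungs, each 70 mm deep and 24 mm tall, span between the inner faces of the rails, front faces flush with the rails. The lowest rung's underside is at z = 284 mm and rungs are spaced 305 mm apart (underside to underside).


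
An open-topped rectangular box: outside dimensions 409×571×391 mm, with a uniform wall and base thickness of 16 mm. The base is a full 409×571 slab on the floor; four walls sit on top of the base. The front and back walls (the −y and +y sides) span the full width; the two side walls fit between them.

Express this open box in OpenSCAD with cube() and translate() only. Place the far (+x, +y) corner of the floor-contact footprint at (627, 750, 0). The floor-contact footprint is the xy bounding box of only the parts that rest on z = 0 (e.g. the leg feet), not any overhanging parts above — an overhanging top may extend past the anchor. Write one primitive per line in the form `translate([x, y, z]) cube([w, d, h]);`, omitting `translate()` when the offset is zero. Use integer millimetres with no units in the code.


translate([218, 179, 0]) cube([409, 571, 16]);
translate([218, 179, 16]) cube([409, 16, 375]);
translate([218, 734, 16]) cube([409, 16, 375]);
translate([218, 195, 16]) cube([16, 539, 375]);
translate([611, 195, 16]) cube([16, 539, 375]);


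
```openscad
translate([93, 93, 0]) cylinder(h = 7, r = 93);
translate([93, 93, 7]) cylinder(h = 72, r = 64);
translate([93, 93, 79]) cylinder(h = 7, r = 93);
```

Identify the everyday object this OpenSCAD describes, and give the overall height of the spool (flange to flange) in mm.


A spool. The overall height is 86 mm.

Three coaxial cylinders, large–small–large — a spool. Two 7 mm flanges and a 72 mm core give 7 + 72 + 7 = 86 mm.


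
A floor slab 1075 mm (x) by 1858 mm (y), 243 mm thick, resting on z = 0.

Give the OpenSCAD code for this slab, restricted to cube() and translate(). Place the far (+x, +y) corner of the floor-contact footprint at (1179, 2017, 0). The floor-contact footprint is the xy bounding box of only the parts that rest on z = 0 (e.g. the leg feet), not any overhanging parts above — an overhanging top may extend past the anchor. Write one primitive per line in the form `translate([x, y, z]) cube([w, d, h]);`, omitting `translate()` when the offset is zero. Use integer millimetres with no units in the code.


translate([104, 159, 0]) cube([1075, 1858, 243]);


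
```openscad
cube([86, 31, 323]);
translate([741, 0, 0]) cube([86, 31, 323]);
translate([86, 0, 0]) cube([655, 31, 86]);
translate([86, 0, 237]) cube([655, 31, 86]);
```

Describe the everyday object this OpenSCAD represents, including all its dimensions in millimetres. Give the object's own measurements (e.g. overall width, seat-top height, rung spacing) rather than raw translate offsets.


A rectangular picture frame lying in the x–z plane (depth along y). The opening is 655 mm wide (x) by 151 mm tall (z), surrounded by a border 86 mm wide on all four sides. The frame is 31 mm deep and is made of two full-height vertical stiles with two horizontal rails fitted between them.


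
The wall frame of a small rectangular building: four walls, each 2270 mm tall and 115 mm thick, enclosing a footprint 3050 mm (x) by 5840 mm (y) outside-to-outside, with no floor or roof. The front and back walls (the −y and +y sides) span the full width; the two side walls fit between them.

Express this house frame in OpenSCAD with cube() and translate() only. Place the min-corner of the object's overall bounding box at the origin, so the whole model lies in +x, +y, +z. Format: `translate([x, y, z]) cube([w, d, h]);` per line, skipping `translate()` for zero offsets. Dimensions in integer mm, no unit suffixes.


cube([3050, 115, 2270]);
translate([0, 5725, 0]) cube([3050, 115, 2270]);
translate([0, 115, 0]) cube([115, 5610, 2270]);
translate([2935, 115, 0]) cube([115, 5610, 2270]);


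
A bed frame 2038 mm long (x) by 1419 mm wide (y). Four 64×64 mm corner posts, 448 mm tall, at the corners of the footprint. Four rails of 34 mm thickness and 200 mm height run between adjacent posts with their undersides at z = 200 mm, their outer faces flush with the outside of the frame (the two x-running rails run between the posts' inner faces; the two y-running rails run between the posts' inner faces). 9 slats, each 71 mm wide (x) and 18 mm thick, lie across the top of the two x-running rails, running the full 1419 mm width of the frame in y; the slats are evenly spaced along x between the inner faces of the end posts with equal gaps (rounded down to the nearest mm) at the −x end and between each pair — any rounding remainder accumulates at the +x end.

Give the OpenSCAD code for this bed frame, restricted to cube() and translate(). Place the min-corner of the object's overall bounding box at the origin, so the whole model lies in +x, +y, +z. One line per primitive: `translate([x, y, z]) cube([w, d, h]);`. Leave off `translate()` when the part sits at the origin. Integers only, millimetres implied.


cube([64, 64, 448]);
translate([0, 1355, 0]) cube([64, 64, 448]);
translate([1974, 0, 0]) cube([64, 64, 448]);
translate([1974, 1355, 0]) cube([64, 64, 448]);
translate([64, 0, 200]) cube([1910, 34, 200]);
translate([64, 1385, 200]) cube([1910, 34, 200]);
translate([0, 64, 200]) cube([34, 1291, 200]);
translate([2004, 64, 200]) cube([34, 1291, 200]);
translate([191, 0, 400]) cube([71, 1419, 18]);
translate([389, 0, 400]) cube([71, 1419, 18]);
translate([587, 0, 400]) cube([71, 1419, 18]);
translate([785, 0, 400]) cube([71, 1419, 18]);
translate([983, 0, 400]) cube([71, 1419, 18]);
translate([1181, 0, 400]) cube([71, 1419, 18]);
translate([1379, 0, 400]) cube([71, 1419, 18]);
translate([1577, 0, 400]) cube([71, 1419, 18]);
translate([1775, 0, 400]) cube([71, 1419, 18]);


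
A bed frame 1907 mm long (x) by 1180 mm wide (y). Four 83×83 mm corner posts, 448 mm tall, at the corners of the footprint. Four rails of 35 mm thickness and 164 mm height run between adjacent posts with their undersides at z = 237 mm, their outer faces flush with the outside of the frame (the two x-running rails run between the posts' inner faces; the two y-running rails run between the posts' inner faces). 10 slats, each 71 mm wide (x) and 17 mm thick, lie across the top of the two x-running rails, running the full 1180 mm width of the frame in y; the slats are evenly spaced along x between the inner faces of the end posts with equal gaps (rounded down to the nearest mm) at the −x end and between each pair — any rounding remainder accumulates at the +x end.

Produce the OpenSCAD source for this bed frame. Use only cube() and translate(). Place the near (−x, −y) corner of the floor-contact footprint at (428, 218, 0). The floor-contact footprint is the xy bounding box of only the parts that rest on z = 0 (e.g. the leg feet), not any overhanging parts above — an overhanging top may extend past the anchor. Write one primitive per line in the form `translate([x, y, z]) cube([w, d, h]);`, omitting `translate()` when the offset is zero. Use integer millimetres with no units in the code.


// slat z = rail_z + rail_h = 237 + 164 = 401
// slat gap = ⌊(1741 − 10·71) / 11⌋ = 93
translate([428, 218, 0]) cube([83, 83, 448]);
translate([428, 1315, 0]) cube([83, 83, 448]);
translate([2252, 218, 0]) cube([83, 83, 448]);
translate([2252, 1315, 0]) cube([83, 83, 448]);
translate([511, 218, 237]) cube([1741, 35, 164]);
translate([511, 1363, 237]) cube([1741, 35, 164]);
translate([428, 301, 237]) cube([35, 1014, 164]);
translate([2300, 301, 237]) cube([35, 1014, 164]);
translate([604, 218, 401]) cube([71, 1180, 17]);
translate([768, 218, 401]) cube([71, 1180, 17]);
translate([932, 218, 401]) cube([71, 1180, 17]);
translate([1096, 218, 401]) cube([71, 1180, 17]);
translate([1260, 218, 401]) cube([71, 1180, 17]);
translate([1424, 218, 401]) cube([71, 1180, 17]);
translate([1588, 218, 401]) cube([71, 1180, 17]);
translate([1752, 218, 401]) cube([71, 1180, 17]);
translate([1916, 218, 401]) cube([71, 1180, 17]);
translate([2080, 218, 401]) cube([71, 1180, 17]);


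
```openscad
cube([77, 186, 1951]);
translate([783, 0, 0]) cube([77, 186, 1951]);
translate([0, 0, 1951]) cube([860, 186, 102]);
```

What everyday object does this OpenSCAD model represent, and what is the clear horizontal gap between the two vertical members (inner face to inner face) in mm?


A door frame. The clear opening width is 706 mm.

Two 1951 mm tall posts with a header on top — a door frame. The left jamb is 77 mm wide at x = 0; the right jamb starts at x = 783. The clear opening is 783 − 77 = 706 mm.


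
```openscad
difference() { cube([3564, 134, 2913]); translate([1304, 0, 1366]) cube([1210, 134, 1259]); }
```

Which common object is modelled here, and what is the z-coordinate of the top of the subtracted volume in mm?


A wall with a window opening. The window head height is 2625 mm.

A wall with a rectangular opening subtracted — a window. Sill at z = 1366, opening 1259 mm tall, so the head is at 1366 + 1259 = 2625 mm.


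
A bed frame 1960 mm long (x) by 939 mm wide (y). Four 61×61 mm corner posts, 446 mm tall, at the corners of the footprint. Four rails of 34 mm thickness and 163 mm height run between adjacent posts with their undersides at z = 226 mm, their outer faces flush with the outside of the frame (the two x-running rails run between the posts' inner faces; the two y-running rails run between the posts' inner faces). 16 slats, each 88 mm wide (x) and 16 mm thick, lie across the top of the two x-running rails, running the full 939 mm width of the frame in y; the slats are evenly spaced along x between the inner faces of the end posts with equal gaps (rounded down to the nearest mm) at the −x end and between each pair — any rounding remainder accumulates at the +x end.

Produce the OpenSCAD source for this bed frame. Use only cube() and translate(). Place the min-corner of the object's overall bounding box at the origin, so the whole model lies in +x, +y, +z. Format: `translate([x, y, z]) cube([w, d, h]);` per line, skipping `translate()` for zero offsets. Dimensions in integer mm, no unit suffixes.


cube([61, 61, 446]);
translate([0, 878, 0]) cube([61, 61, 446]);
translate([1899, 0, 0]) cube([61, 61, 446]);
translate([1899, 878, 0]) cube([61, 61, 446]);
translate([61, 0, 226]) cube([1838, 34, 163]);
translate([61, 905, 226]) cube([1838, 34, 163]);
translate([0, 61, 226]) cube([34, 817, 163]);
translate([1926, 61, 226]) cube([34, 817, 163]);
translate([86, 0, 389]) cube([88, 939, 16]);
translate([199, 0, 389]) cube([88, 939, 16]);
translate([312, 0, 389]) cube([88, 939, 16]);
translate([425, 0, 389]) cube([88, 939, 16]);
translate([538, 0, 389]) cube([88, 939, 16]);
translate([651, 0, 389]) cube([88, 939, 16]);
translate([764, 0, 389]) cube([88, 939, 16]);
translate([877, 0, 389]) cube([88, 939, 16]);
translate([990, 0, 389]) cube([88, 939, 16]);
translate([1103, 0, 389]) cube([88, 939, 16]);
translate([1216, 0, 389]) cube([88, 939, 16]);
translate([1329, 0, 389]) cube([88, 939, 16]);
translate([1442, 0, 389]) cube([88, 939, 16]);
translate([1555, 0, 389]) cube([88, 939, 16]);
translate([1668, 0, 389]) cube([88, 939, 16]);
translate([1781, 0, 389]) cube([88, 939, 16]);


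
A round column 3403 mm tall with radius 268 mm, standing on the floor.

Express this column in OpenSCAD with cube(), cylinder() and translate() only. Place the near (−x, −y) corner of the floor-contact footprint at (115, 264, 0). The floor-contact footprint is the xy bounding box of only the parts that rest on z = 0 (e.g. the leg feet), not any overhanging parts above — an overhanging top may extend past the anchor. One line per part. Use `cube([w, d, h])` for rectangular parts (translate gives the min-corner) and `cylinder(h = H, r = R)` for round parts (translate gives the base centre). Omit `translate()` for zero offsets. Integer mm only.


translate([383, 532, 0]) cylinder(h = 3403, r = 268);


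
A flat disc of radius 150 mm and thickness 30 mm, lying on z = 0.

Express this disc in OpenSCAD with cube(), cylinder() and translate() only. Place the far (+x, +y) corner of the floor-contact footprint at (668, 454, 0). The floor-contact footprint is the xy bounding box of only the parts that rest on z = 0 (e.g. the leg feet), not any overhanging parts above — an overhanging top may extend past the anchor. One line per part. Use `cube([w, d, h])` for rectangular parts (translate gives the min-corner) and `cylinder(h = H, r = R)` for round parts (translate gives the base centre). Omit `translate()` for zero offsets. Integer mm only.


translate([518, 304, 0]) cylinder(h = 30, r = 150);


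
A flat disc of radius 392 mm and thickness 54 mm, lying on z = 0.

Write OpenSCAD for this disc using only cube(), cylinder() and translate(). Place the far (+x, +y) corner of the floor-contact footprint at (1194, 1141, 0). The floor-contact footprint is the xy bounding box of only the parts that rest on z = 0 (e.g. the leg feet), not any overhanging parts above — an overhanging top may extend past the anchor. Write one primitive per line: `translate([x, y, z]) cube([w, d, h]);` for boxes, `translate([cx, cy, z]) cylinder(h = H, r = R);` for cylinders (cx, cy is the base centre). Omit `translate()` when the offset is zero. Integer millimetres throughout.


translate([802, 749, 0]) cylinder(h = 54, r = 392);


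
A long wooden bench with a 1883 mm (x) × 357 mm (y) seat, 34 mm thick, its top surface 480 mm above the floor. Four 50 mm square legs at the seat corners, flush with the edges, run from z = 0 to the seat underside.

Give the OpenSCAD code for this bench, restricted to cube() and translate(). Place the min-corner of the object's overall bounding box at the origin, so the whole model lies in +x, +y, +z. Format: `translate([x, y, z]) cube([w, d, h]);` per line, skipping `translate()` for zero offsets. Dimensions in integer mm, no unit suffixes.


translate([0, 0, 446]) cube([1883, 357, 34]);
cube([50, 50, 446]);
translate([0, 307, 0]) cube([50, 50, 446]);
translate([1833, 0, 0]) cube([50, 50, 446]);
translate([1833, 307, 0]) cube([50, 50, 446]);


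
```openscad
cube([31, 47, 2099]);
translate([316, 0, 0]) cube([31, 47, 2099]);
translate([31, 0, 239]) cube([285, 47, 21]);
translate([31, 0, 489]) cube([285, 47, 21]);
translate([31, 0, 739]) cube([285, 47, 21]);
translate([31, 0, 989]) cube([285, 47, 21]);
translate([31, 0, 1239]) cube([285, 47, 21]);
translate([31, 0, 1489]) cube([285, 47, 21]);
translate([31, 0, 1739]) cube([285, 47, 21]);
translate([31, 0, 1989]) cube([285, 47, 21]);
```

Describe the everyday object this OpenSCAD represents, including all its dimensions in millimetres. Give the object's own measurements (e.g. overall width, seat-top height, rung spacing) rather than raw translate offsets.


A straight ladder. Two 31×47 mm vertical rails, 2099 mm tall, stand 347 mm apart (outside-to-outside) with their front faces coplanar on the −y side. 8 rungs, each 47 mm deep and 21 mm tall, span between the inner faces of the rails, front faces flush with the rails. The lowest rung's underside is at z = 239 mm and rungs are spaced 250 mm apart (underside to underside).


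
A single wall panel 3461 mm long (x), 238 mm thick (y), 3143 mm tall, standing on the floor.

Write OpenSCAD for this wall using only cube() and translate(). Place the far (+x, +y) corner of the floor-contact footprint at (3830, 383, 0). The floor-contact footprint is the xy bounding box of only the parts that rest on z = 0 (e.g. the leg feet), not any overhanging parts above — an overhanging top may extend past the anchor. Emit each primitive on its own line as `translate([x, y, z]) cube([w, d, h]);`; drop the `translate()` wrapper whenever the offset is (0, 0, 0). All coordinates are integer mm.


translate([369, 145, 0]) cube([3461, 238, 3143]);


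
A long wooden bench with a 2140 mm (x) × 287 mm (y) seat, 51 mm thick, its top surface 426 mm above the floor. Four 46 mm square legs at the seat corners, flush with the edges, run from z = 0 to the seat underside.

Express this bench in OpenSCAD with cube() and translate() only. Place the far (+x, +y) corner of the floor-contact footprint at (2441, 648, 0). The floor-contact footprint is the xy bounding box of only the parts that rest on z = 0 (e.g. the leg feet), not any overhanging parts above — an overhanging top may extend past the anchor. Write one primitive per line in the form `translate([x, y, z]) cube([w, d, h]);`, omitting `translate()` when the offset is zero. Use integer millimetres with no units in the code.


translate([301, 361, 375]) cube([2140, 287, 51]);
translate([301, 361, 0]) cube([46, 46, 375]);
translate([301, 602, 0]) cube([46, 46, 375]);
translate([2395, 361, 0]) cube([46, 46, 375]);
translate([2395, 602, 0]) cube([46, 46, 375]);


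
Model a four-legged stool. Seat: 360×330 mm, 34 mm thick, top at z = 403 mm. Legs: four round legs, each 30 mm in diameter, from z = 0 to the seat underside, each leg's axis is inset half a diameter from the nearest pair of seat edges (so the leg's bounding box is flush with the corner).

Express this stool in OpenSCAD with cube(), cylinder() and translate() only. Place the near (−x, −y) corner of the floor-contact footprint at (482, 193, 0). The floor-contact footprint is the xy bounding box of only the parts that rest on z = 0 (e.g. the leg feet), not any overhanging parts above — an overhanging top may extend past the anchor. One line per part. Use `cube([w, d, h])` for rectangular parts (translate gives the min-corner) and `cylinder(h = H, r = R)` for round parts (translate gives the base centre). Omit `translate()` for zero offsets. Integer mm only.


// leg_h = 403 - 34 = 369
translate([482, 193, 369]) cube([360, 330, 34]);
translate([497, 208, 0]) cylinder(h = 369, r = 15);
translate([827, 208, 0]) cylinder(h = 369, r = 15);
translate([497, 508, 0]) cylinder(h = 369, r = 15);
translate([827, 508, 0]) cylinder(h = 369, r = 15);


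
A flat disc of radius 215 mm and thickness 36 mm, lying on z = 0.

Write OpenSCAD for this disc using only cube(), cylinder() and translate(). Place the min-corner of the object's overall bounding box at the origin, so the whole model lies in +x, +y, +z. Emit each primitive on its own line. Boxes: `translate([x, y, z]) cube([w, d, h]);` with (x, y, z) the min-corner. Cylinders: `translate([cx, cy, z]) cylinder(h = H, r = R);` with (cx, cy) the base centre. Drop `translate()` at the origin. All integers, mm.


translate([215, 215, 0]) cylinder(h = 36, r = 215);


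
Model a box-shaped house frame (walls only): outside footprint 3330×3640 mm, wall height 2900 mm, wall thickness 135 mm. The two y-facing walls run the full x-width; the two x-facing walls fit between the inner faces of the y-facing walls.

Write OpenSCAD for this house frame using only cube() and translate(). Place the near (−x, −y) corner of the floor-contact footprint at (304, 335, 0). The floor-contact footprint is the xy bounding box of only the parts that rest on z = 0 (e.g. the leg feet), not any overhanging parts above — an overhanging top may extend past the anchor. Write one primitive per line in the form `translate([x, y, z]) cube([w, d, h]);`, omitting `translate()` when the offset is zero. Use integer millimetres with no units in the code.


translate([304, 335, 0]) cube([3330, 135, 2900]);
translate([304, 3840, 0]) cube([3330, 135, 2900]);
translate([304, 470, 0]) cube([135, 3370, 2900]);
translate([3499, 470, 0]) cube([135, 3370, 2900]);


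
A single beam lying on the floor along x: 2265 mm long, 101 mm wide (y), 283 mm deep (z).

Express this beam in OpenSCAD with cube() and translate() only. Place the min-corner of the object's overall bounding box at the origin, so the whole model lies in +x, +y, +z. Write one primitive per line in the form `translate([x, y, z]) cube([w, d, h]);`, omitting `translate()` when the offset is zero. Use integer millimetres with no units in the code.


cube([2265, 101, 283]);


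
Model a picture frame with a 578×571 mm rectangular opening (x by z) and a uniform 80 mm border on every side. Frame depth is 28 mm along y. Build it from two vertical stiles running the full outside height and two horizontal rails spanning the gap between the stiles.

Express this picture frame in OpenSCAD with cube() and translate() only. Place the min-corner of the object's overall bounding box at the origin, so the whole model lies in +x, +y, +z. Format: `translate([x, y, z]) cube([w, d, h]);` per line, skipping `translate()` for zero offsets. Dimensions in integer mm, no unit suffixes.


cube([80, 28, 731]);
translate([658, 0, 0]) cube([80, 28, 731]);
translate([80, 0, 0]) cube([578, 28, 80]);
translate([80, 0, 651]) cube([578, 28, 80]);


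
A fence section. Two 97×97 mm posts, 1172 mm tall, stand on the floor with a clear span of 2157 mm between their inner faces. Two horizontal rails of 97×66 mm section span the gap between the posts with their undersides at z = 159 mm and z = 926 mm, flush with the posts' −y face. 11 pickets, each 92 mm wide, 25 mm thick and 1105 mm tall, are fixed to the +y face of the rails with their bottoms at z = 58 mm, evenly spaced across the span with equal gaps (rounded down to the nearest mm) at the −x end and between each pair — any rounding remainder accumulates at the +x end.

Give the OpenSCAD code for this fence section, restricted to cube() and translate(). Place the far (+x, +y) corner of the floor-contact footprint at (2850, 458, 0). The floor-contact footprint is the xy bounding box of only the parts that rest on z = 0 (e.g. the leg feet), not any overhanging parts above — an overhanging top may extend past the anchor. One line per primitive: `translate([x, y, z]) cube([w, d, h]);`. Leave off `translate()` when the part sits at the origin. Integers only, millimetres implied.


translate([499, 361, 0]) cube([97, 97, 1172]);
translate([2753, 361, 0]) cube([97, 97, 1172]);
translate([596, 361, 159]) cube([2157, 97, 66]);
translate([596, 361, 926]) cube([2157, 97, 66]);
translate([691, 458, 58]) cube([92, 25, 1105]);
translate([878, 458, 58]) cube([92, 25, 1105]);
translate([1065, 458, 58]) cube([92, 25, 1105]);
translate([1252, 458, 58]) cube([92, 25, 1105]);
translate([1439, 458, 58]) cube([92, 25, 1105]);
translate([1626, 458, 58]) cube([92, 25, 1105]);
translate([1813, 458, 58]) cube([92, 25, 1105]);
translate([2000, 458, 58]) cube([92, 25, 1105]);
translate([2187, 458, 58]) cube([92, 25, 1105]);
translate([2374, 458, 58]) cube([92, 25, 1105]);
translate([2561, 458, 58]) cube([92, 25, 1105]);


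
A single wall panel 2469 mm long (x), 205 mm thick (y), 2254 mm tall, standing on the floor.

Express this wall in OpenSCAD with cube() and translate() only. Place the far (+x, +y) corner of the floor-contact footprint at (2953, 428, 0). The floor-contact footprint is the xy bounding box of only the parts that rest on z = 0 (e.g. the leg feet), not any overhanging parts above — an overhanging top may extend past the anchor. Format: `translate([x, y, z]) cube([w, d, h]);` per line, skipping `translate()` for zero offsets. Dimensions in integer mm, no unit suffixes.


translate([484, 223, 0]) cube([2469, 205, 2254]);


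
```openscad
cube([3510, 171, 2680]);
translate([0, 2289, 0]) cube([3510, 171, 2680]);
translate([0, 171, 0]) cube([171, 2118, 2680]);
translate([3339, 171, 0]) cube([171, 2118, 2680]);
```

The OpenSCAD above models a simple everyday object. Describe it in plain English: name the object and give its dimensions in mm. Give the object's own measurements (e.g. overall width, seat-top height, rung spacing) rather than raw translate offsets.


The wall frame of a small rectangular building: four walls, each 2680 mm tall and 171 mm thick, enclosing a footprint 3510 mm (x) by 2460 mm (y) outside-to-outside, with no floor or roof. The front and back walls (the −y and +y sides) span the full width; the two side walls fit between them.


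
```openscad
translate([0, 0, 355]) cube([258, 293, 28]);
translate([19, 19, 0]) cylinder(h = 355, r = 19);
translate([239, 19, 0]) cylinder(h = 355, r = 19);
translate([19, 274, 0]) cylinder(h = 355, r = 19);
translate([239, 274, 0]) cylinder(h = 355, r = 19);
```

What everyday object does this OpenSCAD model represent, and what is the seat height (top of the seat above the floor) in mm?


A stool. The seat height is 383 mm.

A 258×293×28 slab at z = 355 on four corner cylinders — a stool. The seat top is 355 + 28 = 383 mm.


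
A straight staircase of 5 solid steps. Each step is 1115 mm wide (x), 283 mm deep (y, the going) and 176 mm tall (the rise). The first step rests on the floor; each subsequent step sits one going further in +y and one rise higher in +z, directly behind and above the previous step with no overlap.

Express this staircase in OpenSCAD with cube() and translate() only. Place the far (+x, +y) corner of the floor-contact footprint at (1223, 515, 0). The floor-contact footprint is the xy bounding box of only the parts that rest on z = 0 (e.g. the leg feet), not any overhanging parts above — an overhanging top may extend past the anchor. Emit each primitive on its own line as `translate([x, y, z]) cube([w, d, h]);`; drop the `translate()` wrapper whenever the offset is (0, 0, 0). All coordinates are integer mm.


translate([108, 232, 0]) cube([1115, 283, 176]);
translate([108, 515, 176]) cube([1115, 283, 176]);
translate([108, 798, 352]) cube([1115, 283, 176]);
translate([108, 1081, 528]) cube([1115, 283, 176]);
translate([108, 1364, 704]) cube([1115, 283, 176]);


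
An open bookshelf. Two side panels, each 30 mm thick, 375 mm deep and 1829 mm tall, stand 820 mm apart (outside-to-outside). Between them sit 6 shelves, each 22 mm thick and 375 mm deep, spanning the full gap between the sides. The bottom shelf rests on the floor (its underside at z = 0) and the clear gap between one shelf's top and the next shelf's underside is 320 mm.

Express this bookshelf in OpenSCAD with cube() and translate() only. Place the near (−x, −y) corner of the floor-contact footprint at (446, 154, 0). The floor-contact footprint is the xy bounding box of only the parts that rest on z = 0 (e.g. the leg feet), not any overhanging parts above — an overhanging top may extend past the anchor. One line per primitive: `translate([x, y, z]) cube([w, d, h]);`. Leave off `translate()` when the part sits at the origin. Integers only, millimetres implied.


translate([446, 154, 0]) cube([30, 375, 1829]);
translate([1236, 154, 0]) cube([30, 375, 1829]);
translate([476, 154, 0]) cube([760, 375, 22]);
translate([476, 154, 342]) cube([760, 375, 22]);
translate([476, 154, 684]) cube([760, 375, 22]);
translate([476, 154, 1026]) cube([760, 375, 22]);
translate([476, 154, 1368]) cube([760, 375, 22]);
translate([476, 154, 1710]) cube([760, 375, 22]);


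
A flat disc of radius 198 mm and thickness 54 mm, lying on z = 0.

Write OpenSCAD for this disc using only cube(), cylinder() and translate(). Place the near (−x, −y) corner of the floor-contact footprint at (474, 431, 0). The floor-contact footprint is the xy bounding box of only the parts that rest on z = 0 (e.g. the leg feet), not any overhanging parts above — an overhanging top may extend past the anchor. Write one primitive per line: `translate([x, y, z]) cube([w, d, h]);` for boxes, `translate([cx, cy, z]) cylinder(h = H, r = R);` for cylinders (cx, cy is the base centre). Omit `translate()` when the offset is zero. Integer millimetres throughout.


translate([672, 629, 0]) cylinder(h = 54, r = 198);


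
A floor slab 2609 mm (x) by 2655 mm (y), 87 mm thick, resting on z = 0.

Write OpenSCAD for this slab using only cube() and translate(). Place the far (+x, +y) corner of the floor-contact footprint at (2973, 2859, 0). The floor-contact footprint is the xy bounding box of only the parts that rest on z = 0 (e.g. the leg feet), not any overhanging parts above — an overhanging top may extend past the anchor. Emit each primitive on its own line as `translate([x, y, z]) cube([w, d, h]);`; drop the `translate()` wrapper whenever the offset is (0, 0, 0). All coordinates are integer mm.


translate([364, 204, 0]) cube([2609, 2655, 87]);


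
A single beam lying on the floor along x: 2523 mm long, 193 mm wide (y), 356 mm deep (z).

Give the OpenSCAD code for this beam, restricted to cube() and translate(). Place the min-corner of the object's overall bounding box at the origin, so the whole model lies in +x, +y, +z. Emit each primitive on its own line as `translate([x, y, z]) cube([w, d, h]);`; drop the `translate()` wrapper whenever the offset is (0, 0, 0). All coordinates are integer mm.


cube([2523, 193, 356]);


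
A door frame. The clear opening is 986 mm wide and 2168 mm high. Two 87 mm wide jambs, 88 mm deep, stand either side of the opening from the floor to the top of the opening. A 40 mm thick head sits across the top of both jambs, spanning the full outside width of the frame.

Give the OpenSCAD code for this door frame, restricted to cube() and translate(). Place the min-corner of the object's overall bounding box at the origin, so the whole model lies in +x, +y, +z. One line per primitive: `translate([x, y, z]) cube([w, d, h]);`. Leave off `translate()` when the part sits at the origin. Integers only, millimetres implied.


cube([87, 88, 2168]);
translate([1073, 0, 0]) cube([87, 88, 2168]);
translate([0, 0, 2168]) cube([1160, 88, 40]);


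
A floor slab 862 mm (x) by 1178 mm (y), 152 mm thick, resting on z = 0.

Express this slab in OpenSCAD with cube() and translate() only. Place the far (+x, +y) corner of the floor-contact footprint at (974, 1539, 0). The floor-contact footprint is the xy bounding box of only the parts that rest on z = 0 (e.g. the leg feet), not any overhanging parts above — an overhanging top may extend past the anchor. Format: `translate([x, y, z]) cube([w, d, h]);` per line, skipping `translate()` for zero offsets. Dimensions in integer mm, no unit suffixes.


translate([112, 361, 0]) cube([862, 1178, 152]);


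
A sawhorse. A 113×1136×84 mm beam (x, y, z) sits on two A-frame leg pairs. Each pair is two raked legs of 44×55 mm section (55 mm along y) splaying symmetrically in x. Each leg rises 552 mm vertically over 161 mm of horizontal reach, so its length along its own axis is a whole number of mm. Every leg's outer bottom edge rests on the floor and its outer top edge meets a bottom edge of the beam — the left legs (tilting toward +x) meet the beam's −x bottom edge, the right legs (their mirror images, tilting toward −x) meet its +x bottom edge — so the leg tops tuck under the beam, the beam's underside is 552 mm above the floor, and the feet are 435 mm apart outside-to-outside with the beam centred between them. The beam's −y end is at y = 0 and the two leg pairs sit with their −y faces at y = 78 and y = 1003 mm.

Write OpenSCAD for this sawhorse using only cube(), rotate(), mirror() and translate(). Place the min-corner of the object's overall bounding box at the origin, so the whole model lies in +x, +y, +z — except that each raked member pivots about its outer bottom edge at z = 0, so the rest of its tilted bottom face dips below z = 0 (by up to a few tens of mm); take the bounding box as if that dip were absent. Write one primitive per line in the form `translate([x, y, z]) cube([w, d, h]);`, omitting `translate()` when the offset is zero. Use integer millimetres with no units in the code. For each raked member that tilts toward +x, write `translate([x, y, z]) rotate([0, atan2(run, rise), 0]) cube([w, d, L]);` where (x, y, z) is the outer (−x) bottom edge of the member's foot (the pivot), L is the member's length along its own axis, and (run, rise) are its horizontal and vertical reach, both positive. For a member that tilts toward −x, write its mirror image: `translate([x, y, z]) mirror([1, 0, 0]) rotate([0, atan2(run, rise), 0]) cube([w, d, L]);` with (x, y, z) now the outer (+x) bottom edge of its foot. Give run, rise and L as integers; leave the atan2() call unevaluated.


translate([161, 0, 552]) cube([113, 1136, 84]);
translate([0, 78, 0]) rotate([0, atan2(161, 552), 0]) cube([44, 55, 575]);
translate([435, 78, 0]) mirror([1, 0, 0]) rotate([0, atan2(161, 552), 0]) cube([44, 55, 575]);
translate([0, 1003, 0]) rotate([0, atan2(161, 552), 0]) cube([44, 55, 575]);
translate([435, 1003, 0]) mirror([1, 0, 0]) rotate([0, atan2(161, 552), 0]) cube([44, 55, 575]);


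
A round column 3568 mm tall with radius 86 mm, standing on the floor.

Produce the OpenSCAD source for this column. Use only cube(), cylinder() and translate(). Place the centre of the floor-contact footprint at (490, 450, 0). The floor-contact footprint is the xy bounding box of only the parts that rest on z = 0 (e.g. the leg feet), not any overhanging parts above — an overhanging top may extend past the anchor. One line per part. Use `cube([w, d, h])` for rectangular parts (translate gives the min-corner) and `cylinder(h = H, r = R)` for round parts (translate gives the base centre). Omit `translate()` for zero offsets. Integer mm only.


translate([490, 450, 0]) cylinder(h = 3568, r = 86);


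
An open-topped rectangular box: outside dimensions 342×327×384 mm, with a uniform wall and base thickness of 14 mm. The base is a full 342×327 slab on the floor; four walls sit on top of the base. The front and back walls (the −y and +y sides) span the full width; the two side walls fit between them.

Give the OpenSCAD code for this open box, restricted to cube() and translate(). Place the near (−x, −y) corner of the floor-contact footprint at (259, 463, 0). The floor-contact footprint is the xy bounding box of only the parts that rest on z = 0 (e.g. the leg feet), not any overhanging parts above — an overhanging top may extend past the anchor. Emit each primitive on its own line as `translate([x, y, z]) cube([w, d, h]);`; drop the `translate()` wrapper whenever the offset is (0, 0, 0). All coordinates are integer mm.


translate([259, 463, 0]) cube([342, 327, 14]);
translate([259, 463, 14]) cube([342, 14, 370]);
translate([259, 776, 14]) cube([342, 14, 370]);
translate([259, 477, 14]) cube([14, 299, 370]);
translate([587, 477, 14]) cube([14, 299, 370]);


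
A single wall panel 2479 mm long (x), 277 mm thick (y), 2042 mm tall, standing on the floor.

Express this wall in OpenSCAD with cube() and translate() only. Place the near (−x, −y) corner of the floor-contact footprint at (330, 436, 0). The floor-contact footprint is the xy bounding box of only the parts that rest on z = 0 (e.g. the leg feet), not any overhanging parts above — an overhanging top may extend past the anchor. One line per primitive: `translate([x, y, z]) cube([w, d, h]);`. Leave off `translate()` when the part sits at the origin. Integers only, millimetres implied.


translate([330, 436, 0]) cube([2479, 277, 2042]);


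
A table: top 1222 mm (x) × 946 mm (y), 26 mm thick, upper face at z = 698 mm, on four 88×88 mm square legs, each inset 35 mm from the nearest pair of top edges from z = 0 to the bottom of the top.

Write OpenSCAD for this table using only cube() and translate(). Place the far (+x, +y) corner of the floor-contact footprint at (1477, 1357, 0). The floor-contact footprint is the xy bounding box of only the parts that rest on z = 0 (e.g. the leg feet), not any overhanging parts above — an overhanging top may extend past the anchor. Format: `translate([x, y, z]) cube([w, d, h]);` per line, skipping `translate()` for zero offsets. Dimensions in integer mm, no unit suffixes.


// leg_h = 698 - 26 = 672
translate([290, 446, 672]) cube([1222, 946, 26]);
translate([325, 481, 0]) cube([88, 88, 672]);
translate([1389, 481, 0]) cube([88, 88, 672]);
translate([325, 1269, 0]) cube([88, 88, 672]);
translate([1389, 1269, 0]) cube([88, 88, 672]);


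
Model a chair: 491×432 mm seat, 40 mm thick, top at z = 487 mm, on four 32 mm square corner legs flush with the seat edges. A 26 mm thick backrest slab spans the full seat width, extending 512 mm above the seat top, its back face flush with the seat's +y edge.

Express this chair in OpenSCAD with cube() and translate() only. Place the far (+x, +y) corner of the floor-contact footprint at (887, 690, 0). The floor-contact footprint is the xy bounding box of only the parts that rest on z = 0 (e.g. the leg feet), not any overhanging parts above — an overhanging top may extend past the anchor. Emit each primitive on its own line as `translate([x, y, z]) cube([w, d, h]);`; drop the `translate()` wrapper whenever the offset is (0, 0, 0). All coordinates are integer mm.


// leg_h = 487 - 40 = 447
translate([396, 258, 447]) cube([491, 432, 40]);
translate([396, 258, 0]) cube([32, 32, 447]);
translate([855, 258, 0]) cube([32, 32, 447]);
translate([396, 658, 0]) cube([32, 32, 447]);
translate([855, 658, 0]) cube([32, 32, 447]);
translate([396, 664, 487]) cube([491, 26, 512]);
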